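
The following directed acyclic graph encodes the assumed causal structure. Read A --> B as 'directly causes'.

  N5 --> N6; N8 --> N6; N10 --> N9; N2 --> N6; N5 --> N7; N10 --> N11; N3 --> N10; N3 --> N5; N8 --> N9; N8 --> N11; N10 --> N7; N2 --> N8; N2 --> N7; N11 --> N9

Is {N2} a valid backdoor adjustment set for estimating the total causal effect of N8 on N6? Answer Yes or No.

Backdoor paths from N8 to N6 (paths whose first edge points into N8):
  P1: N8 <- N2 -> N7 <- N10 <- N3 -> N5 -> N6
  P2: N8 <- N2 -> N7 <- N5 -> N6
  P3: N8 <- N2 -> N6
Condition 1 (no descendant of N8 in the set): holds — descendants of N8 are {N11, N6, N9}; none are in {N2}.
Condition 2 (every backdoor path blocked by {N2}):
  P1: blocked at fork node N2 ∈ conditioning set.
  P2: blocked at fork node N2 ∈ conditioning set.
  P3: blocked at fork node N2 ∈ conditioning set.
{N2} satisfies the backdoor criterion.

Yes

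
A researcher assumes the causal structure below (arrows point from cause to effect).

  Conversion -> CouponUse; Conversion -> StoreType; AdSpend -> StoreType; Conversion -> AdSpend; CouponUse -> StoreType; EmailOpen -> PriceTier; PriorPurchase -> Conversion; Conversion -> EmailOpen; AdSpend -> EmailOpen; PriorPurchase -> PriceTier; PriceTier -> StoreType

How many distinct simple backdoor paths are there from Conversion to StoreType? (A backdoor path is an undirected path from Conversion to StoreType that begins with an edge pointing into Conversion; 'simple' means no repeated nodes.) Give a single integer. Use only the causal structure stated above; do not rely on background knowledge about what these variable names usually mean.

2

A backdoor path from Conversion to StoreType is any simple undirected path whose first edge points into Conversion (i.e. leaves Conversion via a parent).
Parents of Conversion: {PriorPurchase}.
Enumerating:
  P1: Conversion <- PriorPurchase -> PriceTier <- EmailOpen <- AdSpend -> StoreType
  P2: Conversion <- PriorPurchase -> PriceTier -> StoreType
That exhausts the simple backdoor paths. Count: 2.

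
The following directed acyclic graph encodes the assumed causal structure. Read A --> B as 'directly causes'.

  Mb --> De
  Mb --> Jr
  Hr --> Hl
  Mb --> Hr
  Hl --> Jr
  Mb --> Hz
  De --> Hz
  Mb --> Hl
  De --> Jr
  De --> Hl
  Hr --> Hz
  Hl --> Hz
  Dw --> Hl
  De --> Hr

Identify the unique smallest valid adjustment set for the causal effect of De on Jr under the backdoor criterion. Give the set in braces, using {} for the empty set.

{Mb}

Variables eligible for adjustment (non-descendants of De, excluding De and Jr): {Dw, Mb}.
Backdoor paths from De to Jr:
  P1: De <- Mb -> Hr -> Hl -> Jr
  P2: De <- Mb -> Hr -> Hz <- Hl -> Jr
  P3: De <- Mb -> Hl -> Jr
  P4: De <- Mb -> Jr
  P5: De <- Mb -> Hz <- Hr -> Hl -> Jr
  P6: De <- Mb -> Hz <- Hl -> Jr
The empty set is not sufficient: P1 (De <- Mb -> Hr -> Hl -> Jr) has no collider blocking it and no conditioned non-collider, so it is open.
Try {Mb}:
  P1: blocked at fork node Mb ∈ conditioning set.
  P2: blocked at fork node Mb ∈ conditioning set.
  P3: blocked at fork node Mb ∈ conditioning set.
  P4: blocked at fork node Mb ∈ conditioning set.
  P5: blocked at fork node Mb ∈ conditioning set.
  P6: blocked at fork node Mb ∈ conditioning set.
{Mb} contains no descendant of De and blocks every backdoor path.
No other singleton works — e.g. {Dw} leaves P1 open — so {Mb} is the unique smallest valid adjustment set.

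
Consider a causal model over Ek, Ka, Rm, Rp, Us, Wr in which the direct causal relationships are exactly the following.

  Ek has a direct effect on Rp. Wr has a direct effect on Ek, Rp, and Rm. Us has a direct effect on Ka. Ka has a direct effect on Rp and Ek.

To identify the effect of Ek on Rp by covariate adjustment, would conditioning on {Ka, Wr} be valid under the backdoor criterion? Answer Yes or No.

Backdoor paths from Ek to Rp (paths whose first edge points into Ek):
  P1: Ek <- Ka -> Rp
  P2: Ek <- Wr -> Rp
Condition 1 (no descendant of Ek in the set): holds — descendants of Ek are {Rp}; none are in {Ka, Wr}.
Condition 2 (every backdoor path blocked by {Ka, Wr}):
  P1: blocked at fork node Ka ∈ conditioning set.
  P2: blocked at fork node Wr ∈ conditioning set.
{Ka, Wr} satisfies the backdoor criterion.

Yes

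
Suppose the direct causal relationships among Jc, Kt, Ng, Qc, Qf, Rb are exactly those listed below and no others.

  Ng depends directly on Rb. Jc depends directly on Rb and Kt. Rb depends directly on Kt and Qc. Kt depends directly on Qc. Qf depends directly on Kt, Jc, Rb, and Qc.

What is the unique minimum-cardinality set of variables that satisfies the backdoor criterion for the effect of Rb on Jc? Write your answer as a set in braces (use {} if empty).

Variables eligible for adjustment (non-descendants of Rb, excluding Rb and Jc): {Kt, Qc}.
Backdoor paths from Rb to Jc:
  P1: Rb <- Qc -> Kt -> Jc
  P2: Rb <- Qc -> Kt -> Qf <- Jc
  P3: Rb <- Qc -> Qf <- Kt -> Jc
  P4: Rb <- Qc -> Qf <- Jc
  P5: Rb <- Kt <- Qc -> Qf <- Jc
  P6: Rb <- Kt -> Jc
  P7: Rb <- Kt -> Qf <- Jc
The empty set is not sufficient: P1 (Rb <- Qc -> Kt -> Jc) has no collider blocking it and no conditioned non-collider, so it is open.
Try {Kt}:
  P1: blocked at chain node Kt ∈ conditioning set.
  P2: blocked at chain node Kt ∈ conditioning set.
  P3: blocked at collider Qf (neither it nor any descendant is in the conditioning set).
  P4: blocked at collider Qf (neither it nor any descendant is in the conditioning set).
  P5: blocked at chain node Kt ∈ conditioning set.
  P6: blocked at fork node Kt ∈ conditioning set.
  P7: blocked at fork node Kt ∈ conditioning set.
{Kt} contains no descendant of Rb and blocks every backdoor path.
No other singleton works — e.g. {Qc} leaves P6 open — so {Kt} is the unique smallest valid adjustment set.

{Kt}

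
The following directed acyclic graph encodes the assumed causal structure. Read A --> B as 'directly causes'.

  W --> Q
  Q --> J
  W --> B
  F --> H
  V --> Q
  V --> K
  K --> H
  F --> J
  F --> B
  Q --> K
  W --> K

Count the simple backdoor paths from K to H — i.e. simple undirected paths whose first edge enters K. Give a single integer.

6

A backdoor path from K to H is any simple undirected path whose first edge points into K (i.e. leaves K via a parent).
Parents of K: {Q, V, W}.
Enumerating:
  P1: K <- W -> B <- F -> H
  P2: K <- W -> Q -> J <- F -> H
  P3: K <- V -> Q <- W -> B <- F -> H
  P4: K <- V -> Q -> J <- F -> H
  P5: K <- Q <- W -> B <- F -> H
  P6: K <- Q -> J <- F -> H
That exhausts the simple backdoor paths. Count: 6.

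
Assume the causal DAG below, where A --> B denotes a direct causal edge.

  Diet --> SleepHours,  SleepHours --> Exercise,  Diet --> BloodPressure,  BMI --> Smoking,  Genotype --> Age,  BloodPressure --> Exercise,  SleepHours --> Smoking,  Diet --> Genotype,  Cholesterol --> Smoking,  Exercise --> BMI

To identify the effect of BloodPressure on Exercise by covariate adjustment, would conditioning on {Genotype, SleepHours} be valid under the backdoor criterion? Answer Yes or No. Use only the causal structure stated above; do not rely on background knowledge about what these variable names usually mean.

Backdoor paths from BloodPressure to Exercise (paths whose first edge points into BloodPressure):
  P1: BloodPressure <- Diet -> SleepHours -> Exercise
  P2: BloodPressure <- Diet -> SleepHours -> Smoking <- BMI <- Exercise
Condition 1 (no descendant of BloodPressure in the set): holds — descendants of BloodPressure are {BMI, Exercise, Smoking}; none are in {Genotype, SleepHours}.
Condition 2 (every backdoor path blocked by {Genotype, SleepHours}):
  P1: blocked at chain node SleepHours ∈ conditioning set.
  P2: blocked at chain node SleepHours ∈ conditioning set.
{Genotype, SleepHours} satisfies the backdoor criterion.

Yes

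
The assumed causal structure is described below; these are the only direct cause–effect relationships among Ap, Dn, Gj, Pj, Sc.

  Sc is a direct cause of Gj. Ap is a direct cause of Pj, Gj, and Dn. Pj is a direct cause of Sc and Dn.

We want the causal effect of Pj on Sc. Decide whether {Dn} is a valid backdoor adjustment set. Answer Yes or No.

No

Backdoor paths from Pj to Sc (paths whose first edge points into Pj):
  P1: Pj <- Ap -> Gj <- Sc
Condition 1 (no descendant of Pj in the set): FAILS — Dn is a descendant of Pj.
Condition 2 (every backdoor path blocked by {Dn}):
  P1: blocked at collider Gj (neither it nor any descendant is in the conditioning set).
{Dn} does not satisfy the backdoor criterion.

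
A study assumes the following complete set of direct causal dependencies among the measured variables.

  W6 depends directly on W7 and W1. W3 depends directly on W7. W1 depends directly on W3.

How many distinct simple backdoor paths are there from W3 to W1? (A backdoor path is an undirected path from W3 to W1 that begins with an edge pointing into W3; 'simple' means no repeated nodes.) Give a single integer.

1

A backdoor path from W3 to W1 is any simple undirected path whose first edge points into W3 (i.e. leaves W3 via a parent).
Parents of W3: {W7}.
Enumerating:
  P1: W3 <- W7 -> W6 <- W1
That exhausts the simple backdoor paths. Count: 1.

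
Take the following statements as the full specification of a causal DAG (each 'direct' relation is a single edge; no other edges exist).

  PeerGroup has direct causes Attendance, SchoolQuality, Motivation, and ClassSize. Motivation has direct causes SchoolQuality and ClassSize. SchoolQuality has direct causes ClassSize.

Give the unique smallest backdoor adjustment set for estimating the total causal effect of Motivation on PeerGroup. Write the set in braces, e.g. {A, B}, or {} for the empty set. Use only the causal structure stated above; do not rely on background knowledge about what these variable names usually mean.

Variables eligible for adjustment (non-descendants of Motivation, excluding Motivation and PeerGroup): {Attendance, ClassSize, SchoolQuality}.
Backdoor paths from Motivation to PeerGroup:
  P1: Motivation <- ClassSize -> SchoolQuality -> PeerGroup
  P2: Motivation <- ClassSize -> PeerGroup
  P3: Motivation <- SchoolQuality <- ClassSize -> PeerGroup
  P4: Motivation <- SchoolQuality -> PeerGroup
The empty set is not sufficient: P1 (Motivation <- ClassSize -> SchoolQuality -> PeerGroup) has no collider blocking it and no conditioned non-collider, so it is open.
Try {ClassSize, SchoolQuality}:
  P1: blocked at fork node ClassSize ∈ conditioning set.
  P2: blocked at fork node ClassSize ∈ conditioning set.
  P3: blocked at chain node SchoolQuality ∈ conditioning set.
  P4: blocked at fork node SchoolQuality ∈ conditioning set.
{ClassSize, SchoolQuality} contains no descendant of Motivation and blocks every backdoor path.
Every element of {ClassSize, SchoolQuality} is needed (dropping ClassSize leaves P2 open; dropping SchoolQuality leaves P4 open), so no proper subset is valid.
Among all size-2 subsets of the eligible variables, only {ClassSize, SchoolQuality} blocks every backdoor path, so it is the unique smallest valid adjustment set.

{ClassSize, SchoolQuality}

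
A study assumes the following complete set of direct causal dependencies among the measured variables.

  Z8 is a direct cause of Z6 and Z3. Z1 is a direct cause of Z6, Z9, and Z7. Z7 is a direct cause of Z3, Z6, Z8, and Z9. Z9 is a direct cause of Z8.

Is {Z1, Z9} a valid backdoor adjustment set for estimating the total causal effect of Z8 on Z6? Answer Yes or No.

No

Backdoor paths from Z8 to Z6 (paths whose first edge points into Z8):
  P1: Z8 <- Z7 <- Z1 -> Z6
  P2: Z8 <- Z7 -> Z9 <- Z1 -> Z6
  P3: Z8 <- Z7 -> Z6
  P4: Z8 <- Z9 <- Z1 -> Z7 -> Z6
  P5: Z8 <- Z9 <- Z1 -> Z6
  P6: Z8 <- Z9 <- Z7 <- Z1 -> Z6
  P7: Z8 <- Z9 <- Z7 -> Z6
Condition 1 (no descendant of Z8 in the set): holds — descendants of Z8 are {Z3, Z6}; none are in {Z1, Z9}.
Condition 2 (every backdoor path blocked by {Z1, Z9}):
  P1: blocked at fork node Z1 ∈ conditioning set.
  P2: blocked at fork node Z1 ∈ conditioning set.
  P3: open — no interior node is in the conditioning set.
  P4: blocked at chain node Z9 ∈ conditioning set.
  P5: blocked at chain node Z9 ∈ conditioning set.
  P6: blocked at chain node Z9 ∈ conditioning set.
  P7: blocked at chain node Z9 ∈ conditioning set.
{Z1, Z9} does not satisfy the backdoor criterion.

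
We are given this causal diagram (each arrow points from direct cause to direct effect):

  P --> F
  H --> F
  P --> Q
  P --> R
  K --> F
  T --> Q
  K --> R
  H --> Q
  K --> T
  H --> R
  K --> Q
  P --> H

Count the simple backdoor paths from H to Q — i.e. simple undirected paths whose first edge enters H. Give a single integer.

A backdoor path from H to Q is any simple undirected path whose first edge points into H (i.e. leaves H via a parent).
Parents of H: {P}.
Enumerating:
  P1: H <- P -> Q
  P2: H <- P -> R <- K -> T -> Q
  P3: H <- P -> R <- K -> Q
  P4: H <- P -> F <- K -> T -> Q
  P5: H <- P -> F <- K -> Q
That exhausts the simple backdoor paths. Count: 5.

5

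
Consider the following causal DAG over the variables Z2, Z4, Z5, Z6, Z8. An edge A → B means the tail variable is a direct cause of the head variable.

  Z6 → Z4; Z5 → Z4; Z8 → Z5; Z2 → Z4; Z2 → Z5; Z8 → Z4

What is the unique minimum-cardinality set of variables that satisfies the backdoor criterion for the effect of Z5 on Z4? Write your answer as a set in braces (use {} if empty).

Variables eligible for adjustment (non-descendants of Z5, excluding Z5 and Z4): {Z2, Z6, Z8}.
Backdoor paths from Z5 to Z4:
  P1: Z5 <- Z2 -> Z4
  P2: Z5 <- Z8 -> Z4
The empty set is not sufficient: P1 (Z5 <- Z2 -> Z4) has no collider blocking it and no conditioned non-collider, so it is open.
Try {Z2, Z8}:
  P1: blocked at fork node Z2 ∈ conditioning set.
  P2: blocked at fork node Z8 ∈ conditioning set.
{Z2, Z8} contains no descendant of Z5 and blocks every backdoor path.
Every element of {Z2, Z8} is needed (dropping Z2 leaves P1 open; dropping Z8 leaves P2 open), so no proper subset is valid.
Among all size-2 subsets of the eligible variables, only {Z2, Z8} blocks every backdoor path, so it is the unique smallest valid adjustment set.

{Z2, Z8}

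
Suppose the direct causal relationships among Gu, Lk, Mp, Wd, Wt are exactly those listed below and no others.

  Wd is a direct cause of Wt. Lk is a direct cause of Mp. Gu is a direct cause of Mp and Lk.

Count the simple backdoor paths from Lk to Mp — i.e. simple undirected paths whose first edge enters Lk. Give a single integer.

A backdoor path from Lk to Mp is any simple undirected path whose first edge points into Lk (i.e. leaves Lk via a parent).
Parents of Lk: {Gu}.
Enumerating:
  P1: Lk <- Gu -> Mp
That exhausts the simple backdoor paths. Count: 1.

1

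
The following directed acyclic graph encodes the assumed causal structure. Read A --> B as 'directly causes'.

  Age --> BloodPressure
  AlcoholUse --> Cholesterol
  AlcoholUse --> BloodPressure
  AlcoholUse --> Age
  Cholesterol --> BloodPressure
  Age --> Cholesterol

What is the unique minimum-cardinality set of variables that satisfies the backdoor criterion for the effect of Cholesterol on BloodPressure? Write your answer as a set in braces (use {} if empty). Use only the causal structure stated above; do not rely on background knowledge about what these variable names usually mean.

{Age, AlcoholUse}

Variables eligible for adjustment (non-descendants of Cholesterol, excluding Cholesterol and BloodPressure): {Age, AlcoholUse}.
Backdoor paths from Cholesterol to BloodPressure:
  P1: Cholesterol <- AlcoholUse -> Age -> BloodPressure
  P2: Cholesterol <- AlcoholUse -> BloodPressure
  P3: Cholesterol <- Age <- AlcoholUse -> BloodPressure
  P4: Cholesterol <- Age -> BloodPressure
The empty set is not sufficient: P1 (Cholesterol <- AlcoholUse -> Age -> BloodPressure) has no collider blocking it and no conditioned non-collider, so it is open.
Try {Age, AlcoholUse}:
  P1: blocked at fork node AlcoholUse ∈ conditioning set.
  P2: blocked at fork node AlcoholUse ∈ conditioning set.
  P3: blocked at chain node Age ∈ conditioning set.
  P4: blocked at fork node Age ∈ conditioning set.
{Age, AlcoholUse} contains no descendant of Cholesterol and blocks every backdoor path.
Every element of {Age, AlcoholUse} is needed (dropping Age leaves P4 open; dropping AlcoholUse leaves P2 open), so no proper subset is valid.
Among all size-2 subsets of the eligible variables, only {Age, AlcoholUse} blocks every backdoor path, so it is the unique smallest valid adjustment set.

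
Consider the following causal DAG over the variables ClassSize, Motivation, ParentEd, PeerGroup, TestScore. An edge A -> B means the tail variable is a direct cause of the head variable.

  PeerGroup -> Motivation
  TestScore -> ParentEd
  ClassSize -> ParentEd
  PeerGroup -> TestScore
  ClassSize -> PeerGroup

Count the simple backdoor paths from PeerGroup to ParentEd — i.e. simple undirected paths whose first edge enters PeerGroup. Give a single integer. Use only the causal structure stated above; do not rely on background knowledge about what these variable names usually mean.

1

A backdoor path from PeerGroup to ParentEd is any simple undirected path whose first edge points into PeerGroup (i.e. leaves PeerGroup via a parent).
Parents of PeerGroup: {ClassSize}.
Enumerating:
  P1: PeerGroup <- ClassSize -> ParentEd
That exhausts the simple backdoor paths. Count: 1.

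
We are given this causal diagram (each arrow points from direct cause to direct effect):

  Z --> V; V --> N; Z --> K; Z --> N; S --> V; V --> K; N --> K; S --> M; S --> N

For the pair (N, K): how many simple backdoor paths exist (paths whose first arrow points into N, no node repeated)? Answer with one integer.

A backdoor path from N to K is any simple undirected path whose first edge points into N (i.e. leaves N via a parent).
Parents of N: {S, V, Z}.
Enumerating:
  P1: N <- Z -> V -> K
  P2: N <- Z -> K
  P3: N <- S -> V <- Z -> K
  P4: N <- S -> V -> K
  P5: N <- V <- Z -> K
  P6: N <- V -> K
That exhausts the simple backdoor paths. Count: 6.

6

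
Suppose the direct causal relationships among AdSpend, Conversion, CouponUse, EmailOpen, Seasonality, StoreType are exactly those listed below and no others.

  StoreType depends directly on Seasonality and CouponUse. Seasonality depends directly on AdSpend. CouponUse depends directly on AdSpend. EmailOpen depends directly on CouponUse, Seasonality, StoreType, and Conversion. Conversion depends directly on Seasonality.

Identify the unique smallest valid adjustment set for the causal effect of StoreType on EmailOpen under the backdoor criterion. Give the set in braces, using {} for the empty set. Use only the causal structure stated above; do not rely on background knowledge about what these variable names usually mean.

{CouponUse, Seasonality}

Variables eligible for adjustment (non-descendants of StoreType, excluding StoreType and EmailOpen): {AdSpend, Conversion, CouponUse, Seasonality}.
Backdoor paths from StoreType to EmailOpen:
  P1: StoreType <- Seasonality <- AdSpend -> CouponUse -> EmailOpen
  P2: StoreType <- Seasonality -> Conversion -> EmailOpen
  P3: StoreType <- Seasonality -> EmailOpen
  P4: StoreType <- CouponUse <- AdSpend -> Seasonality -> Conversion -> EmailOpen
  P5: StoreType <- CouponUse <- AdSpend -> Seasonality -> EmailOpen
  P6: StoreType <- CouponUse -> EmailOpen
The empty set is not sufficient: P1 (StoreType <- Seasonality <- AdSpend -> CouponUse -> EmailOpen) has no collider blocking it and no conditioned non-collider, so it is open.
Try {CouponUse, Seasonality}:
  P1: blocked at chain node Seasonality ∈ conditioning set.
  P2: blocked at fork node Seasonality ∈ conditioning set.
  P3: blocked at fork node Seasonality ∈ conditioning set.
  P4: blocked at chain node CouponUse ∈ conditioning set.
  P5: blocked at chain node CouponUse ∈ conditioning set.
  P6: blocked at fork node CouponUse ∈ conditioning set.
{CouponUse, Seasonality} contains no descendant of StoreType and blocks every backdoor path.
Every element of {CouponUse, Seasonality} is needed (dropping CouponUse leaves P6 open; dropping Seasonality leaves P2 open), so no proper subset is valid.
Among all size-2 subsets of the eligible variables, only {CouponUse, Seasonality} blocks every backdoor path, so it is the unique smallest valid adjustment set.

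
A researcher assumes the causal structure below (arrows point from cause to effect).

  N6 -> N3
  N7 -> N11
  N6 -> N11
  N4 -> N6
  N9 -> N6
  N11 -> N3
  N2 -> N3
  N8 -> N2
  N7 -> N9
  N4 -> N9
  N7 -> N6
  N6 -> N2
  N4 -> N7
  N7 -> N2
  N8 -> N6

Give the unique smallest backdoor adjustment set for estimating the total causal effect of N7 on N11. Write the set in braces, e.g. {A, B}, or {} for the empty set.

{N4}

Variables eligible for adjustment (non-descendants of N7, excluding N7 and N11): {N4, N8}.
Backdoor paths from N7 to N11:
  P1: N7 <- N4 -> N9 -> N6 <- N8 -> N2 -> N3 <- N11
  P2: N7 <- N4 -> N9 -> N6 -> N2 -> N3 <- N11
  P3: N7 <- N4 -> N9 -> N6 -> N11
  P4: N7 <- N4 -> N9 -> N6 -> N3 <- N11
  P5: N7 <- N4 -> N6 <- N8 -> N2 -> N3 <- N11
  P6: N7 <- N4 -> N6 -> N2 -> N3 <- N11
  P7: N7 <- N4 -> N6 -> N11
  P8: N7 <- N4 -> N6 -> N3 <- N11
The empty set is not sufficient: P3 (N7 <- N4 -> N9 -> N6 -> N11) has no collider blocking it and no conditioned non-collider, so it is open.
Try {N4}:
  P1: blocked at fork node N4 ∈ conditioning set.
  P2: blocked at fork node N4 ∈ conditioning set.
  P3: blocked at fork node N4 ∈ conditioning set.
  P4: blocked at fork node N4 ∈ conditioning set.
  P5: blocked at fork node N4 ∈ conditioning set.
  P6: blocked at fork node N4 ∈ conditioning set.
  P7: blocked at fork node N4 ∈ conditioning set.
  P8: blocked at fork node N4 ∈ conditioning set.
{N4} contains no descendant of N7 and blocks every backdoor path.
No other singleton works — e.g. {N8} leaves P3 open — so {N4} is the unique smallest valid adjustment set.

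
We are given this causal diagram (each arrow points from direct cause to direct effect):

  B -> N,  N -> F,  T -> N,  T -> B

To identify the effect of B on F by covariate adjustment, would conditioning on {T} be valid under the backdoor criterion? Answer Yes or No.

Backdoor paths from B to F (paths whose first edge points into B):
  P1: B <- T -> N -> F
Condition 1 (no descendant of B in the set): holds — descendants of B are {F, N}; none are in {T}.
Condition 2 (every backdoor path blocked by {T}):
  P1: blocked at fork node T ∈ conditioning set.
{T} satisfies the backdoor criterion.

Yes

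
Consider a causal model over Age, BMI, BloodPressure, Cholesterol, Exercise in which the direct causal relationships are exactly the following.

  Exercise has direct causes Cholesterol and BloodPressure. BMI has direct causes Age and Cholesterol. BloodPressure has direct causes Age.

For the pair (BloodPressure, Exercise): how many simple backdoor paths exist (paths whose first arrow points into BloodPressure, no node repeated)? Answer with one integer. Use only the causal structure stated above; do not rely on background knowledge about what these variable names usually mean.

A backdoor path from BloodPressure to Exercise is any simple undirected path whose first edge points into BloodPressure (i.e. leaves BloodPressure via a parent).
Parents of BloodPressure: {Age}.
Enumerating:
  P1: BloodPressure <- Age -> BMI <- Cholesterol -> Exercise
That exhausts the simple backdoor paths. Count: 1.

1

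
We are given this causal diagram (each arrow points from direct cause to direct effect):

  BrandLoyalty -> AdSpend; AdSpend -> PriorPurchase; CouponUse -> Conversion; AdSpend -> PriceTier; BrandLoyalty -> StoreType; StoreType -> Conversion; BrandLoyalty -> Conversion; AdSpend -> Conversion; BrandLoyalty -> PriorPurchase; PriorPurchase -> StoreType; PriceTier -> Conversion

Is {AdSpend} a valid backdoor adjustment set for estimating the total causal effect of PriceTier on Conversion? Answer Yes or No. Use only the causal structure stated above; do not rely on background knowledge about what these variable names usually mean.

Yes

Backdoor paths from PriceTier to Conversion (paths whose first edge points into PriceTier):
  P1: PriceTier <- AdSpend <- BrandLoyalty -> PriorPurchase -> StoreType -> Conversion
  P2: PriceTier <- AdSpend <- BrandLoyalty -> StoreType -> Conversion
  P3: PriceTier <- AdSpend <- BrandLoyalty -> Conversion
  P4: PriceTier <- AdSpend -> PriorPurchase <- BrandLoyalty -> StoreType -> Conversion
  P5: PriceTier <- AdSpend -> PriorPurchase <- BrandLoyalty -> Conversion
  P6: PriceTier <- AdSpend -> PriorPurchase -> StoreType <- BrandLoyalty -> Conversion
  P7: PriceTier <- AdSpend -> PriorPurchase -> StoreType -> Conversion
  P8: PriceTier <- AdSpend -> Conversion
Condition 1 (no descendant of PriceTier in the set): holds — descendants of PriceTier are {Conversion}; none are in {AdSpend}.
Condition 2 (every backdoor path blocked by {AdSpend}):
  P1: blocked at chain node AdSpend ∈ conditioning set.
  P2: blocked at chain node AdSpend ∈ conditioning set.
  P3: blocked at chain node AdSpend ∈ conditioning set.
  P4: blocked at fork node AdSpend ∈ conditioning set.
  P5: blocked at fork node AdSpend ∈ conditioning set.
  P6: blocked at fork node AdSpend ∈ conditioning set.
  P7: blocked at fork node AdSpend ∈ conditioning set.
  P8: blocked at fork node AdSpend ∈ conditioning set.
{AdSpend} satisfies the backdoor criterion.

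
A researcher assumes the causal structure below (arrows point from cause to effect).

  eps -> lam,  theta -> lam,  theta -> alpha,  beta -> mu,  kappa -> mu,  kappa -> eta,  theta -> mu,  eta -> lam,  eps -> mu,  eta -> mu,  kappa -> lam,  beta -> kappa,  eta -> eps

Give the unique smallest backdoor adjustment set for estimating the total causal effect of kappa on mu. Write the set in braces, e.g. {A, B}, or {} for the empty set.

Variables eligible for adjustment (non-descendants of kappa, excluding kappa and mu): {alpha, beta, theta}.
Backdoor paths from kappa to mu:
  P1: kappa <- beta -> mu
The empty set is not sufficient: P1 (kappa <- beta -> mu) has no collider blocking it and no conditioned non-collider, so it is open.
Try {beta}:
  P1: blocked at fork node beta ∈ conditioning set.
{beta} contains no descendant of kappa and blocks every backdoor path.
No other singleton works — e.g. {theta} leaves P1 open — so {beta} is the unique smallest valid adjustment set.

{beta}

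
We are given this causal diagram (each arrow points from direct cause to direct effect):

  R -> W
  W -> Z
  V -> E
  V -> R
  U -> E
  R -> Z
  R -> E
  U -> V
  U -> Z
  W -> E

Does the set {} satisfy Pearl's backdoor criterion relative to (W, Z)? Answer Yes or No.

No

Backdoor paths from W to Z (paths whose first edge points into W):
  P1: W <- R <- V <- U -> Z
  P2: W <- R <- V -> E <- U -> Z
  P3: W <- R -> E <- U -> Z
  P4: W <- R -> E <- V <- U -> Z
  P5: W <- R -> Z
Condition 1 (no descendant of W in the set): holds — descendants of W are {E, Z}; none are in {}.
Condition 2 (every backdoor path blocked by {}):
  P1: open — no interior node is in the conditioning set.
  P2: blocked at collider E (neither it nor any descendant is in the conditioning set).
  P3: blocked at collider E (neither it nor any descendant is in the conditioning set).
  P4: blocked at collider E (neither it nor any descendant is in the conditioning set).
  P5: open — no interior node is in the conditioning set.
{} does not satisfy the backdoor criterion.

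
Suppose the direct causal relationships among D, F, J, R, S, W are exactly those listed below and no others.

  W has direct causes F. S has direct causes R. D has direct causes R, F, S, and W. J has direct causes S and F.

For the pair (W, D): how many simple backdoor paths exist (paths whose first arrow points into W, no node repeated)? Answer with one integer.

A backdoor path from W to D is any simple undirected path whose first edge points into W (i.e. leaves W via a parent).
Parents of W: {F}.
Enumerating:
  P1: W <- F -> J <- S <- R -> D
  P2: W <- F -> J <- S -> D
  P3: W <- F -> D
That exhausts the simple backdoor paths. Count: 3.

3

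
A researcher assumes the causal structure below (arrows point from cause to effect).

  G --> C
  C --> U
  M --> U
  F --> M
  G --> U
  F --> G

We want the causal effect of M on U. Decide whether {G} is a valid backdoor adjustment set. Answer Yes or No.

Backdoor paths from M to U (paths whose first edge points into M):
  P1: M <- F -> G -> C -> U
  P2: M <- F -> G -> U
Condition 1 (no descendant of M in the set): holds — descendants of M are {U}; none are in {G}.
Condition 2 (every backdoor path blocked by {G}):
  P1: blocked at chain node G ∈ conditioning set.
  P2: blocked at chain node G ∈ conditioning set.
{G} satisfies the backdoor criterion.

Yes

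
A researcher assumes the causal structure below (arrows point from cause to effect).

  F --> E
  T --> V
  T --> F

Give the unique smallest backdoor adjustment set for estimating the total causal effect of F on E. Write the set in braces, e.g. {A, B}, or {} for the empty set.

{}

Variables eligible for adjustment (non-descendants of F, excluding F and E): {T, V}.
Backdoor paths from F to E:
  (none)
With no backdoor paths the empty set already satisfies the criterion, and it is trivially minimal.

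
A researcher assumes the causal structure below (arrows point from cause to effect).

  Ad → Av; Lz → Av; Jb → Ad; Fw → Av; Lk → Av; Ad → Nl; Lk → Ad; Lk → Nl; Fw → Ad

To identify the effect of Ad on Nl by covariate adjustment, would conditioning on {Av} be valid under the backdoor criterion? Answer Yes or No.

Backdoor paths from Ad to Nl (paths whose first edge points into Ad):
  P1: Ad <- Fw -> Av <- Lk -> Nl
  P2: Ad <- Lk -> Nl
Condition 1 (no descendant of Ad in the set): FAILS — Av is a descendant of Ad.
Condition 2 (every backdoor path blocked by {Av}):
  P1: open — collider(s) Av are conditioned on (or have a conditioned descendant) and no non-collider on the path is in the set.
  P2: open — no interior node is in the conditioning set.
{Av} does not satisfy the backdoor criterion.

No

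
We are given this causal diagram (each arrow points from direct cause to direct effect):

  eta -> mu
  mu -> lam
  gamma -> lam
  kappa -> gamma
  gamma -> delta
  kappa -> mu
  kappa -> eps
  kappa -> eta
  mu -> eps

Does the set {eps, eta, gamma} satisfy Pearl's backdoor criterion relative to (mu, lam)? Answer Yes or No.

No

Backdoor paths from mu to lam (paths whose first edge points into mu):
  P1: mu <- kappa -> gamma -> lam
  P2: mu <- eta <- kappa -> gamma -> lam
Condition 1 (no descendant of mu in the set): FAILS — eps is a descendant of mu.
Condition 2 (every backdoor path blocked by {eps, eta, gamma}):
  P1: blocked at chain node gamma ∈ conditioning set.
  P2: blocked at chain node eta ∈ conditioning set.
{eps, eta, gamma} does not satisfy the backdoor criterion.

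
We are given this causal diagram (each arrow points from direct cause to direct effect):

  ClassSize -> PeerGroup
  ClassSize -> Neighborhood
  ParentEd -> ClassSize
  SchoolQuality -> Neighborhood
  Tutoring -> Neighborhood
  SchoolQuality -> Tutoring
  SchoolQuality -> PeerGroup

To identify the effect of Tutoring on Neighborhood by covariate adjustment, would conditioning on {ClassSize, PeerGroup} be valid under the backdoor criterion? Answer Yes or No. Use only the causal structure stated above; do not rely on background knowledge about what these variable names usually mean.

No

Backdoor paths from Tutoring to Neighborhood (paths whose first edge points into Tutoring):
  P1: Tutoring <- SchoolQuality -> Neighborhood
  P2: Tutoring <- SchoolQuality -> PeerGroup <- ClassSize -> Neighborhood
Condition 1 (no descendant of Tutoring in the set): holds — descendants of Tutoring are {Neighborhood}; none are in {ClassSize, PeerGroup}.
Condition 2 (every backdoor path blocked by {ClassSize, PeerGroup}):
  P1: open — no interior node is in the conditioning set.
  P2: blocked at fork node ClassSize ∈ conditioning set.
{ClassSize, PeerGroup} does not satisfy the backdoor criterion.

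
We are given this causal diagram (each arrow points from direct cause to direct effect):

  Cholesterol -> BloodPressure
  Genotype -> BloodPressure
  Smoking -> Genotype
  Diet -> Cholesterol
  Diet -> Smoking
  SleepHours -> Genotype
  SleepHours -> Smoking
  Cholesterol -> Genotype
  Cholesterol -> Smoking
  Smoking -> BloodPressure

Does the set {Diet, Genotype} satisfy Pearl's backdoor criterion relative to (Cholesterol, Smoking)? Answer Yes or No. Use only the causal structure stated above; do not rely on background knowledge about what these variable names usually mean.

No

Backdoor paths from Cholesterol to Smoking (paths whose first edge points into Cholesterol):
  P1: Cholesterol <- Diet -> Smoking
Condition 1 (no descendant of Cholesterol in the set): FAILS — Genotype is a descendant of Cholesterol.
Condition 2 (every backdoor path blocked by {Diet, Genotype}):
  P1: blocked at fork node Diet ∈ conditioning set.
{Diet, Genotype} does not satisfy the backdoor criterion.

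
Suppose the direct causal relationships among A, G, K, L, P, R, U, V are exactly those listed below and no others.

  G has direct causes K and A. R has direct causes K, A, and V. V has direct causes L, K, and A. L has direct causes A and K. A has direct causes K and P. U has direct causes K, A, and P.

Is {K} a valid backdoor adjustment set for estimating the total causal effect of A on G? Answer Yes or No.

Yes

Backdoor paths from A to G (paths whose first edge points into A):
  P1: A <- K -> G
  P2: A <- P -> U <- K -> G
Condition 1 (no descendant of A in the set): holds — descendants of A are {G, L, R, U, V}; none are in {K}.
Condition 2 (every backdoor path blocked by {K}):
  P1: blocked at fork node K ∈ conditioning set.
  P2: blocked at collider U (neither it nor any descendant is in the conditioning set).
{K} satisfies the backdoor criterion.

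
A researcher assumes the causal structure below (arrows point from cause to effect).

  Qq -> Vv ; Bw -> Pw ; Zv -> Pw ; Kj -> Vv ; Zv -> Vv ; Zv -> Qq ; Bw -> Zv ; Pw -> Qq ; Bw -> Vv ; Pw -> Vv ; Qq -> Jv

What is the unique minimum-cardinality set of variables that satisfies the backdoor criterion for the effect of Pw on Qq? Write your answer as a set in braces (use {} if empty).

{Zv}

Variables eligible for adjustment (non-descendants of Pw, excluding Pw and Qq): {Bw, Kj, Zv}.
Backdoor paths from Pw to Qq:
  P1: Pw <- Bw -> Zv -> Qq
  P2: Pw <- Bw -> Zv -> Vv <- Qq
  P3: Pw <- Bw -> Vv <- Zv -> Qq
  P4: Pw <- Bw -> Vv <- Qq
  P5: Pw <- Zv <- Bw -> Vv <- Qq
  P6: Pw <- Zv -> Qq
  P7: Pw <- Zv -> Vv <- Qq
The empty set is not sufficient: P1 (Pw <- Bw -> Zv -> Qq) has no collider blocking it and no conditioned non-collider, so it is open.
Try {Zv}:
  P1: blocked at chain node Zv ∈ conditioning set.
  P2: blocked at chain node Zv ∈ conditioning set.
  P3: blocked at collider Vv (neither it nor any descendant is in the conditioning set).
  P4: blocked at collider Vv (neither it nor any descendant is in the conditioning set).
  P5: blocked at chain node Zv ∈ conditioning set.
  P6: blocked at fork node Zv ∈ conditioning set.
  P7: blocked at fork node Zv ∈ conditioning set.
{Zv} contains no descendant of Pw and blocks every backdoor path.
No other singleton works — e.g. {Bw} leaves P6 open — so {Zv} is the unique smallest valid adjustment set.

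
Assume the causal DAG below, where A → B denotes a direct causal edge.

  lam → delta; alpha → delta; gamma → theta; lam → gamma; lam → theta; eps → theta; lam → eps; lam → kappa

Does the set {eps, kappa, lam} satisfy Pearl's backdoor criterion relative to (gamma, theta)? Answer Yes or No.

Backdoor paths from gamma to theta (paths whose first edge points into gamma):
  P1: gamma <- lam -> eps -> theta
  P2: gamma <- lam -> theta
Condition 1 (no descendant of gamma in the set): holds — descendants of gamma are {theta}; none are in {eps, kappa, lam}.
Condition 2 (every backdoor path blocked by {eps, kappa, lam}):
  P1: blocked at fork node lam ∈ conditioning set.
  P2: blocked at fork node lam ∈ conditioning set.
{eps, kappa, lam} satisfies the backdoor criterion.

Yes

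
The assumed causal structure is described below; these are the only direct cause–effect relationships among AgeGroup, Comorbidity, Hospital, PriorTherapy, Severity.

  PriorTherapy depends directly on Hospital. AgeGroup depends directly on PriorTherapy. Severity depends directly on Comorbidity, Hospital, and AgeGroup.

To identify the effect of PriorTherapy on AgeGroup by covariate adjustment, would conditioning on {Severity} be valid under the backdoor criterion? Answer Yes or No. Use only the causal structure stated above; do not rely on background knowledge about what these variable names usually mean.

No

Backdoor paths from PriorTherapy to AgeGroup (paths whose first edge points into PriorTherapy):
  P1: PriorTherapy <- Hospital -> Severity <- AgeGroup
Condition 1 (no descendant of PriorTherapy in the set): FAILS — Severity is a descendant of PriorTherapy.
Condition 2 (every backdoor path blocked by {Severity}):
  P1: open — collider(s) Severity are conditioned on (or have a conditioned descendant) and no non-collider on the path is in the set.
{Severity} does not satisfy the backdoor criterion.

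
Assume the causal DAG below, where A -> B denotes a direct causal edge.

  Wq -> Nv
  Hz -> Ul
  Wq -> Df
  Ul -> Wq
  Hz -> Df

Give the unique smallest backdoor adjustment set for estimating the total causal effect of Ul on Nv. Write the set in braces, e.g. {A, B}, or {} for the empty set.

Variables eligible for adjustment (non-descendants of Ul, excluding Ul and Nv): {Hz}.
Backdoor paths from Ul to Nv:
  P1: Ul <- Hz -> Df <- Wq -> Nv
Each backdoor path contains an unconditioned collider, so every path is already blocked with the empty conditioning set:
  P1: blocked at collider Df (neither it nor any descendant is in the conditioning set).
The empty set is therefore the unique smallest valid set.

{}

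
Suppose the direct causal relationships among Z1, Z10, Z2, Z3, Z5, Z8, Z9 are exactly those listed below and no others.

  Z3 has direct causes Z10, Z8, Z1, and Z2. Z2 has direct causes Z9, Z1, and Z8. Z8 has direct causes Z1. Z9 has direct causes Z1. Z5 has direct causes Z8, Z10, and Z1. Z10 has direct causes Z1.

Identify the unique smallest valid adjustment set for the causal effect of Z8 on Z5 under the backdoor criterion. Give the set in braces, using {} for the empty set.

{Z1}

Variables eligible for adjustment (non-descendants of Z8, excluding Z8 and Z5): {Z1, Z10, Z9}.
Backdoor paths from Z8 to Z5:
  P1: Z8 <- Z1 -> Z10 -> Z5
  P2: Z8 <- Z1 -> Z9 -> Z2 -> Z3 <- Z10 -> Z5
  P3: Z8 <- Z1 -> Z5
  P4: Z8 <- Z1 -> Z2 -> Z3 <- Z10 -> Z5
  P5: Z8 <- Z1 -> Z3 <- Z10 -> Z5
The empty set is not sufficient: P1 (Z8 <- Z1 -> Z10 -> Z5) has no collider blocking it and no conditioned non-collider, so it is open.
Try {Z1}:
  P1: blocked at fork node Z1 ∈ conditioning set.
  P2: blocked at fork node Z1 ∈ conditioning set.
  P3: blocked at fork node Z1 ∈ conditioning set.
  P4: blocked at fork node Z1 ∈ conditioning set.
  P5: blocked at fork node Z1 ∈ conditioning set.
{Z1} contains no descendant of Z8 and blocks every backdoor path.
No other singleton works — e.g. {Z10} leaves P3 open — so {Z1} is the unique smallest valid adjustment set.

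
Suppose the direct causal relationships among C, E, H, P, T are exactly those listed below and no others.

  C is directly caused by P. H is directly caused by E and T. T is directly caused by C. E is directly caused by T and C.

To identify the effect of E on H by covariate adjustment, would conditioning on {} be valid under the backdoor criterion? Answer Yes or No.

Backdoor paths from E to H (paths whose first edge points into E):
  P1: E <- C -> T -> H
  P2: E <- T -> H
Condition 1 (no descendant of E in the set): holds — descendants of E are {H}; none are in {}.
Condition 2 (every backdoor path blocked by {}):
  P1: open — no interior node is in the conditioning set.
  P2: open — no interior node is in the conditioning set.
{} does not satisfy the backdoor criterion.

No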